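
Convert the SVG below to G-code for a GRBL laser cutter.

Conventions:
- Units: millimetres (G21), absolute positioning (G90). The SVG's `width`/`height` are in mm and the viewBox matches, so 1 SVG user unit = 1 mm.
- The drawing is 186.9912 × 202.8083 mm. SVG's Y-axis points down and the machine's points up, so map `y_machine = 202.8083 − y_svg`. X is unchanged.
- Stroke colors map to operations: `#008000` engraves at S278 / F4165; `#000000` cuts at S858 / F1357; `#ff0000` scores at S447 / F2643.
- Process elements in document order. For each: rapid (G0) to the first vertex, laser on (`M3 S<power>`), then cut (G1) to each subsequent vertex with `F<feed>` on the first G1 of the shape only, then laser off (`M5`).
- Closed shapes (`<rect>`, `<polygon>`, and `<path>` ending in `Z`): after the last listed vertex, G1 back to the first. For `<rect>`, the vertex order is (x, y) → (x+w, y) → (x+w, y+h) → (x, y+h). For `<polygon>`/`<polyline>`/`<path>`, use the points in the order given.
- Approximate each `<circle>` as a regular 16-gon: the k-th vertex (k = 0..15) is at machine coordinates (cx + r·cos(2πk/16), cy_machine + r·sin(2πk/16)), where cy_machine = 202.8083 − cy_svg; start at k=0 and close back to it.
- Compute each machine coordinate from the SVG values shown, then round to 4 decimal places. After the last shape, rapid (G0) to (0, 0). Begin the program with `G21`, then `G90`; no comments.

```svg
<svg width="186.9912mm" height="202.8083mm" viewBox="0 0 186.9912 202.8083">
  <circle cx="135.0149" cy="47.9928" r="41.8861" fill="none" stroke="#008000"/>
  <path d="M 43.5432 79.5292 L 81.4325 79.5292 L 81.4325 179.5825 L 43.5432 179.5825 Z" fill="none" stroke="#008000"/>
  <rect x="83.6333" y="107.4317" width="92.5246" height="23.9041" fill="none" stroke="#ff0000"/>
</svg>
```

1 u = 1 mm; y_m = 202.8083 − y.

[1] `<circle>` circle, #008000→engrave S278 F4165: (176.9010,154.8155) → (173.7126,170.8446) → (164.6328,184.4334) → (151.0440,193.5132) → (135.0149,196.7016) → (118.9858,193.5132) → (105.3970,184.4334) → (96.3172,170.8446) → (93.1288,154.8155) → (96.3172,138.7864) → (105.3970,125.1976) → (118.9858,116.1178) → (135.0149,112.9294) → (151.0440,116.1178) → (164.6328,125.1976) → (173.7126,138.7864) → (176.9010,154.8155) (closed)

[2] `<path>` rectangle, #008000→engrave S278 F4165: (43.5432,123.2791) → (81.4325,123.2791) → (81.4325,23.2258) → (43.5432,23.2258) → (43.5432,123.2791) (closed)

[3] `<rect>` rectangle, #ff0000→score S447 F2643: (83.6333,95.3766) → (176.1579,95.3766) → (176.1579,71.4725) → (83.6333,71.4725) → (83.6333,95.3766) (closed)

G21
G90
G0 X176.9010 Y154.8155
M3 S278
G1 X173.7126 Y170.8446 F4165
G1 X164.6328 Y184.4334
G1 X151.0440 Y193.5132
G1 X135.0149 Y196.7016
G1 X118.9858 Y193.5132
G1 X105.3970 Y184.4334
G1 X96.3172 Y170.8446
G1 X93.1288 Y154.8155
G1 X96.3172 Y138.7864
G1 X105.3970 Y125.1976
G1 X118.9858 Y116.1178
G1 X135.0149 Y112.9294
G1 X151.0440 Y116.1178
G1 X164.6328 Y125.1976
G1 X173.7126 Y138.7864
G1 X176.9010 Y154.8155
M5
G0 X43.5432 Y123.2791
M3 S278
G1 X81.4325 Y123.2791 F4165
G1 X81.4325 Y23.2258
G1 X43.5432 Y23.2258
G1 X43.5432 Y123.2791
M5
G0 X83.6333 Y95.3766
M3 S447
G1 X176.1579 Y95.3766 F2643
G1 X176.1579 Y71.4725
G1 X83.6333 Y71.4725
G1 X83.6333 Y95.3766
M5
G0 X0.0000 Y0.0000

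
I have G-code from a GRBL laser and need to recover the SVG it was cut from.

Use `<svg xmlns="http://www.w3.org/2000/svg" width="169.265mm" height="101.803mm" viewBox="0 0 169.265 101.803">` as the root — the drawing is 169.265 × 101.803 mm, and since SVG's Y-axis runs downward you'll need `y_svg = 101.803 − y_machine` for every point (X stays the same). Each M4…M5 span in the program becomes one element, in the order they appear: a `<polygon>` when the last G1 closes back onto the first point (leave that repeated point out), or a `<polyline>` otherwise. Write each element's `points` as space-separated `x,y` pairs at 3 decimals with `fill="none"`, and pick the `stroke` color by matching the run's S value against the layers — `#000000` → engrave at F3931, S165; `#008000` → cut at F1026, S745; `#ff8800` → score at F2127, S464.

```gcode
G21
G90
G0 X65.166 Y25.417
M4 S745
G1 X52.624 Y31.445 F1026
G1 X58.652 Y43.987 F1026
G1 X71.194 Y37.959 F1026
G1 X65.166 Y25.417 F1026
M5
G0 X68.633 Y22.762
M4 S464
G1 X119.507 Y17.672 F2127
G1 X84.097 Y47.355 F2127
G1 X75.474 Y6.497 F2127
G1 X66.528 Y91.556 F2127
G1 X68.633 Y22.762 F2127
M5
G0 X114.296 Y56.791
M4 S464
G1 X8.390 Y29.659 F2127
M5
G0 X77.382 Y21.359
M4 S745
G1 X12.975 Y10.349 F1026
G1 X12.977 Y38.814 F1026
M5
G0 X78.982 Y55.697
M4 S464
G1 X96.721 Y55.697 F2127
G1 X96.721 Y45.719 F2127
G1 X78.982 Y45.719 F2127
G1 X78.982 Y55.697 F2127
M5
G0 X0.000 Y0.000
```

<svg xmlns="http://www.w3.org/2000/svg" width="169.265mm" height="101.803mm" viewBox="0 0 169.265 101.803">
  <polygon points="65.166,76.386 52.624,70.358 58.652,57.816 71.194,63.844" fill="none" stroke="#008000"/>
  <polygon points="68.633,79.041 119.507,84.131 84.097,54.448 75.474,95.306 66.528,10.247" fill="none" stroke="#ff8800"/>
  <polyline points="114.296,45.012 8.390,72.144" fill="none" stroke="#ff8800"/>
  <polyline points="77.382,80.444 12.975,91.454 12.977,62.989" fill="none" stroke="#008000"/>
  <polygon points="78.982,46.106 96.721,46.106 96.721,56.084 78.982,56.084" fill="none" stroke="#ff8800"/>
</svg>

Each laser-on run becomes one SVG element. Flip Y back into SVG space with y_svg = 101.803 − y_machine.

Run 1: power S745 maps to stroke `#008000` (cut). The run returns to its start, so emit a `<polygon>` with points (Y-flipped): 65.166,76.386 52.624,70.358 58.652,57.816 71.194,63.844.

Run 2: the run's S464 means `#ff8800` (score). The run returns to its start, so emit a `<polygon>` with points (Y-flipped): 68.633,79.041 119.507,84.131 84.097,54.448 75.474,95.306 66.528,10.247.

Run 3: the run's S464 means `#ff8800` (score). The run is open, so emit a `<polyline>` with points (Y-flipped): 114.296,45.012 8.390,72.144.

Run 4: S745 ⇒ cut layer `#008000`. The run is open, so emit a `<polyline>` with points (Y-flipped): 77.382,80.444 12.975,91.454 12.977,62.989.

Run 5: the run's S464 means `#ff8800` (score). The run returns to its start, so emit a `<polygon>` with points (Y-flipped): 78.982,46.106 96.721,46.106 96.721,56.084 78.982,56.084.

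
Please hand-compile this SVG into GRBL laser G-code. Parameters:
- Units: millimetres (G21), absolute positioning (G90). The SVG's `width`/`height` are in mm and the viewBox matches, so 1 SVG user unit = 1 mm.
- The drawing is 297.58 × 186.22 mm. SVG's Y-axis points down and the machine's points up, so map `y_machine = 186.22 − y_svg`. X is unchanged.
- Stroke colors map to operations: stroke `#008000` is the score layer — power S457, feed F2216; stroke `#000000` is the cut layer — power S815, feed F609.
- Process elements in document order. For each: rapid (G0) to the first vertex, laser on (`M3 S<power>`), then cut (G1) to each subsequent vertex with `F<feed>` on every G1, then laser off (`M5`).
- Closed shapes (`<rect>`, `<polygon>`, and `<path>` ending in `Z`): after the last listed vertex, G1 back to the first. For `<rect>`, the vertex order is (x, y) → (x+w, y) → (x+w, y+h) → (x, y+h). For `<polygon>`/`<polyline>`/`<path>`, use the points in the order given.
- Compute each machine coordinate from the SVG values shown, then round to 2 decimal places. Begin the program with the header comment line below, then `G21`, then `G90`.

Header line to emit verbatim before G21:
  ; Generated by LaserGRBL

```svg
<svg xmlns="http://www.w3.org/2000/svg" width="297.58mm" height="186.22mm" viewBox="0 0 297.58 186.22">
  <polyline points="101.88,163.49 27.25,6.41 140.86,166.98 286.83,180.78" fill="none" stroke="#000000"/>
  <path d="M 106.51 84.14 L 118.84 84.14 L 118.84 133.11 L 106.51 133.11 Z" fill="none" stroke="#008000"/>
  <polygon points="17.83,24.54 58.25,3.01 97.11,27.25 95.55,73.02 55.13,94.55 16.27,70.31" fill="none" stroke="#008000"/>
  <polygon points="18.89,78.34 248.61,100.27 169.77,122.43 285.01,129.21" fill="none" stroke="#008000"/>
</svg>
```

Since the viewBox matches the mm dimensions, user units are millimetres directly. The only transform is the Y-flip y_m = 186.22 − y_svg.

Shape 1 is a open polyline drawn with `<polyline>`. Its stroke #000000 means cut at S815, F609. After flipping Y the toolpath is (101.88,22.73) → (27.25,179.81) → (140.86,19.24) → (286.83,5.44).

Shape 2 is a rectangle drawn with `<path>`. Its stroke #008000 means score at S457, F2216. After flipping Y the toolpath is (106.51,102.08) → (118.84,102.08) → (118.84,53.11) → (106.51,53.11) → (106.51,102.08), returning to the start.

Shape 3 is a regular polygon drawn with `<polygon>`. Its stroke #008000 means score at S457, F2216. After flipping Y the toolpath is (17.83,161.68) → (58.25,183.21) → (97.11,158.97) → (95.55,113.20) → (55.13,91.67) → (16.27,115.91) → (17.83,161.68), returning to the start.

Shape 4 is a closed polygon drawn with `<polygon>`. Its stroke #008000 means score at S457, F2216. After flipping Y the toolpath is (18.89,107.88) → (248.61,85.95) → (169.77,63.79) → (285.01,57.01) → (18.89,107.88), returning to the start.

; Generated by LaserGRBL
G21
G90
G0 X101.88 Y22.73
M3 S815
G1 X27.25 Y179.81 F609
G1 X140.86 Y19.24 F609
G1 X286.83 Y5.44 F609
M5
G0 X106.51 Y102.08
M3 S457
G1 X118.84 Y102.08 F2216
G1 X118.84 Y53.11 F2216
G1 X106.51 Y53.11 F2216
G1 X106.51 Y102.08 F2216
M5
G0 X17.83 Y161.68
M3 S457
G1 X58.25 Y183.21 F2216
G1 X97.11 Y158.97 F2216
G1 X95.55 Y113.20 F2216
G1 X55.13 Y91.67 F2216
G1 X16.27 Y115.91 F2216
G1 X17.83 Y161.68 F2216
M5
G0 X18.89 Y107.88
M3 S457
G1 X248.61 Y85.95 F2216
G1 X169.77 Y63.79 F2216
G1 X285.01 Y57.01 F2216
G1 X18.89 Y107.88 F2216
M5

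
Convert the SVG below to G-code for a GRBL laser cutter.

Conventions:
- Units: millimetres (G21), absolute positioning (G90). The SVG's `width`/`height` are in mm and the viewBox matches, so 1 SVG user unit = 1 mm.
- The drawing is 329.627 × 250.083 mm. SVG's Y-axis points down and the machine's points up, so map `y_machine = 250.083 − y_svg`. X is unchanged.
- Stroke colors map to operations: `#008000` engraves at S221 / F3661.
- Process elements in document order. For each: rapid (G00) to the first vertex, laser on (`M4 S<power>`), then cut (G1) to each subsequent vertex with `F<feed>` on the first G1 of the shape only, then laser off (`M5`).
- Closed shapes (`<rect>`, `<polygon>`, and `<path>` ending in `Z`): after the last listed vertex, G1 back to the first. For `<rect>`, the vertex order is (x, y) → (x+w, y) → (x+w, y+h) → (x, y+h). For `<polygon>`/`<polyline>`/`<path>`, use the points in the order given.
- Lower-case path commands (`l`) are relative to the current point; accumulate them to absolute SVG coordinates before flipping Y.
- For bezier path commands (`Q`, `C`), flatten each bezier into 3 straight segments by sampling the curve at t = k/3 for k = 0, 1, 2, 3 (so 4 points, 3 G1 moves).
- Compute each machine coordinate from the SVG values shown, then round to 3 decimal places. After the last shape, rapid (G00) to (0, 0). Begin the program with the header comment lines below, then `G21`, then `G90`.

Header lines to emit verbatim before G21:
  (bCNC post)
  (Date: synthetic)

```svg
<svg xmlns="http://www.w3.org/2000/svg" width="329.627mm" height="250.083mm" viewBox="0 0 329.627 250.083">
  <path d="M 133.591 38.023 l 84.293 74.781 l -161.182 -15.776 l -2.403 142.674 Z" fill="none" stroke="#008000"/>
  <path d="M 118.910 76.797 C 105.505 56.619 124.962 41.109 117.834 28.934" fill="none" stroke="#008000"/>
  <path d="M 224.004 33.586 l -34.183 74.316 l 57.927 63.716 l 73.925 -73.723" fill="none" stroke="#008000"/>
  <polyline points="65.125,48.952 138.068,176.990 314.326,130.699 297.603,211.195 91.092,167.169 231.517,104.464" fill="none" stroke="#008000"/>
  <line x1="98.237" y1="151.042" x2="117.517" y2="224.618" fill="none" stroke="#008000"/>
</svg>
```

Since the viewBox matches the mm dimensions, user units are millimetres directly. The only transform is the Y-flip y_m = 250.083 − y_svg.

Shape 1 is a closed polygon drawn with `<path>`. Its stroke #008000 means engrave at S221, F3661. After flipping Y the toolpath is (133.591,212.060) → (217.884,137.279) → (56.702,153.055) → (54.299,10.381) → (133.591,212.060), returning to the start.

Shape 2 is a cubic bezier drawn with `<path>`. Its stroke #008000 means engrave at S221, F3661. After flipping Y the toolpath is (118.910,173.286) → (114.257,191.957) → (118.302,207.813) → (117.834,221.149).

Shape 3 is a open polyline drawn with `<path>`. Its stroke #008000 means engrave at S221, F3661. After flipping Y the toolpath is (224.004,216.497) → (189.821,142.181) → (247.748,78.465) → (321.673,152.188).

Shape 4 is a open polyline drawn with `<polyline>`. Its stroke #008000 means engrave at S221, F3661. After flipping Y the toolpath is (65.125,201.131) → (138.068,73.093) → (314.326,119.384) → (297.603,38.888) → (91.092,82.914) → (231.517,145.619).

Shape 5 is a line segment drawn with `<line>`. Its stroke #008000 means engrave at S221, F3661. After flipping Y the toolpath is (98.237,99.041) → (117.517,25.465).

(bCNC post)
(Date: synthetic)
G21
G90
G00 X133.591 Y212.060
M4 S221
G1 X217.884 Y137.279 F3661
G1 X56.702 Y153.055
G1 X54.299 Y10.381
G1 X133.591 Y212.060
M5
G00 X118.910 Y173.286
M4 S221
G1 X114.257 Y191.957 F3661
G1 X118.302 Y207.813
G1 X117.834 Y221.149
M5
G00 X224.004 Y216.497
M4 S221
G1 X189.821 Y142.181 F3661
G1 X247.748 Y78.465
G1 X321.673 Y152.188
M5
G00 X65.125 Y201.131
M4 S221
G1 X138.068 Y73.093 F3661
G1 X314.326 Y119.384
G1 X297.603 Y38.888
G1 X91.092 Y82.914
G1 X231.517 Y145.619
M5
G00 X98.237 Y99.041
M4 S221
G1 X117.517 Y25.465 F3661
M5
G00 X0.000 Y0.000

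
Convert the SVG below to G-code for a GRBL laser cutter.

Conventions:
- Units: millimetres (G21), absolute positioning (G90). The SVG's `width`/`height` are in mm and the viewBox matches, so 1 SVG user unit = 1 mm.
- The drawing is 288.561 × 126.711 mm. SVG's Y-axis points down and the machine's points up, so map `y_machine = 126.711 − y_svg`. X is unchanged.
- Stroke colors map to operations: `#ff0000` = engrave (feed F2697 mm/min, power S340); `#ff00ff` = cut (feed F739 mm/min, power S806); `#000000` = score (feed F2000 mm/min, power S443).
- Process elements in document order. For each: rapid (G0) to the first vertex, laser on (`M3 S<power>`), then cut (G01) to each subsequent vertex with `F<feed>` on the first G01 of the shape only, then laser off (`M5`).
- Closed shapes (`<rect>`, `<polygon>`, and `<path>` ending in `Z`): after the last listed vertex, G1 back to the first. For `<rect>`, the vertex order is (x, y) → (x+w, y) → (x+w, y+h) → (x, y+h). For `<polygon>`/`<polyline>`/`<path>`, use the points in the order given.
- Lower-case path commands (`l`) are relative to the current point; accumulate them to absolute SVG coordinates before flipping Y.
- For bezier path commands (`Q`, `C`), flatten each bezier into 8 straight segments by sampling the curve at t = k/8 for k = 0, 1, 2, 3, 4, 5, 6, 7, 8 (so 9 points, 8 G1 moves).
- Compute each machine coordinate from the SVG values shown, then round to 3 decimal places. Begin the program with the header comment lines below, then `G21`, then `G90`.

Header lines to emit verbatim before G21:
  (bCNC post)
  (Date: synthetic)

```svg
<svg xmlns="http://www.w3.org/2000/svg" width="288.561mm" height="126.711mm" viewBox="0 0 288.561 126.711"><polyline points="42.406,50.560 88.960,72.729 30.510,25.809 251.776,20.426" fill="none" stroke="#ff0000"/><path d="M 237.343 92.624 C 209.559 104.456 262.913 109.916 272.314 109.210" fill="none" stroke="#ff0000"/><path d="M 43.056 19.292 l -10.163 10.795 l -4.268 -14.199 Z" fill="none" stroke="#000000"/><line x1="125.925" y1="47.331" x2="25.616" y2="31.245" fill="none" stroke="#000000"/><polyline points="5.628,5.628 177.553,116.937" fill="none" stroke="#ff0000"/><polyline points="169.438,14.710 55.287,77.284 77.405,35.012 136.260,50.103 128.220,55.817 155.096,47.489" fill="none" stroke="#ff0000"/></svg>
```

(bCNC post)
(Date: synthetic)
G21
G90
G0 X42.406 Y76.151
M3 S340
G01 X88.960 Y53.982 F2697
G01 X30.510 Y100.902
G01 X251.776 Y106.285
M5
G0 X237.343 Y34.087
M3 S340
G01 X230.483 Y29.948 F2697
G01 X229.764 Y26.405
G01 X233.719 Y23.453
G01 X240.884 Y21.092
G01 X249.792 Y19.319
G01 X258.977 Y18.131
G01 X266.973 Y17.526
G01 X272.314 Y17.501
M5
G0 X43.056 Y107.419
M3 S443
G01 X32.893 Y96.624 F2000
G01 X28.625 Y110.823
G01 X43.056 Y107.419
M5
G0 X125.925 Y79.380
M3 S443
G01 X25.616 Y95.466 F2000
M5
G0 X5.628 Y121.083
M3 S340
G01 X177.553 Y9.774 F2697
M5
G0 X169.438 Y112.001
M3 S340
G01 X55.287 Y49.427 F2697
G01 X77.405 Y91.699
G01 X136.260 Y76.608
G01 X128.220 Y70.894
G01 X155.096 Y79.222
M5

1 u = 1 mm; y_m = 126.711 − y.

[1] `<polyline>` open polyline, #ff0000→engrave S340 F2697: (42.406,76.151) → (88.960,53.982) → (30.510,100.902) → (251.776,106.285)

[2] `<path>` cubic bezier, #ff0000→engrave S340 F2697: (237.343,34.087) → (230.483,29.948) → (229.764,26.405) → (233.719,23.453) → (240.884,21.092) → (249.792,19.319) → (258.977,18.131) → (266.973,17.526) → (272.314,17.501)

[3] `<path>` regular polygon, #000000→score S443 F2000: (43.056,107.419) → (32.893,96.624) → (28.625,110.823) → (43.056,107.419) (closed)

[4] `<line>` line segment, #000000→score S443 F2000: (125.925,79.380) → (25.616,95.466)

[5] `<polyline>` line segment, #ff0000→engrave S340 F2697: (5.628,121.083) → (177.553,9.774)

[6] `<polyline>` open polyline, #ff0000→engrave S340 F2697: (169.438,112.001) → (55.287,49.427) → (77.405,91.699) → (136.260,76.608) → (128.220,70.894) → (155.096,79.222)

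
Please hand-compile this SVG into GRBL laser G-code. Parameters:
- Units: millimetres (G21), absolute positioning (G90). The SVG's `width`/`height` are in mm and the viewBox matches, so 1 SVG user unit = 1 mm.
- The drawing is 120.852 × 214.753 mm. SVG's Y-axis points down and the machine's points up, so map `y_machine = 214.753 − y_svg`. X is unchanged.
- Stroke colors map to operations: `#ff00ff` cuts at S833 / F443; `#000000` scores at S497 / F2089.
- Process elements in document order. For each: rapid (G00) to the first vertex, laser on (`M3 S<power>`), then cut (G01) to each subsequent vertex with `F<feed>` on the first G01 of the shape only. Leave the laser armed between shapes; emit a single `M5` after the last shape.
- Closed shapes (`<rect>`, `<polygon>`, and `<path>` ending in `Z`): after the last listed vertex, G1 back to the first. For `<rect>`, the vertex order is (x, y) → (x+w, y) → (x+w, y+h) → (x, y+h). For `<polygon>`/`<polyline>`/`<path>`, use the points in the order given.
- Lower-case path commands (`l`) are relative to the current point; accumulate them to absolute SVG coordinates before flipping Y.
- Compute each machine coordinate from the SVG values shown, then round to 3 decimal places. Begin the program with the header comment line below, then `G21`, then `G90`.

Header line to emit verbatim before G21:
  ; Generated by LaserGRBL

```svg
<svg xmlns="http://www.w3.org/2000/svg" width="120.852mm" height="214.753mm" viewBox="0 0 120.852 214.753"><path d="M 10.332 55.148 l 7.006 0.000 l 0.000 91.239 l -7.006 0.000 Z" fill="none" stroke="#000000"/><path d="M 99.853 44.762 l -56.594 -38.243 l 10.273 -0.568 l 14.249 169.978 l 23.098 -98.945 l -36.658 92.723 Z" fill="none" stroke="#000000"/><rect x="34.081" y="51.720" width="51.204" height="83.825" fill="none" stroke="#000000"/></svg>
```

viewBox `0 0 120.852 214.753` with mm width/height → 1 unit = 1 mm. Flip: y_m = 214.753 − y_svg.

**Shape 1** — `<path>` rectangle, stroke `#000000` → score (S497, F2089). Machine vertices: (10.332,159.605) → (17.338,159.605) → (17.338,68.366) → (10.332,68.366) → (10.332,159.605). Closed: final G1 returns to the first vertex.

**Shape 2** — `<path>` closed polygon, stroke `#000000` → score (S497, F2089). Machine vertices: (99.853,169.991) → (43.259,208.234) → (53.532,208.802) → (67.781,38.824) → (90.879,137.769) → (54.221,45.046) → (99.853,169.991). Closed: final G1 returns to the first vertex.

**Shape 3** — `<rect>` rectangle, stroke `#000000` → score (S497, F2089). Machine vertices: (34.081,163.033) → (85.285,163.033) → (85.285,79.208) → (34.081,79.208) → (34.081,163.033). Closed: final G1 returns to the first vertex.

; Generated by LaserGRBL
G21
G90
G00 X10.332 Y159.605
M3 S497
G01 X17.338 Y159.605 F2089
G01 X17.338 Y68.366
G01 X10.332 Y68.366
G01 X10.332 Y159.605
G00 X99.853 Y169.991
M3 S497
G01 X43.259 Y208.234 F2089
G01 X53.532 Y208.802
G01 X67.781 Y38.824
G01 X90.879 Y137.769
G01 X54.221 Y45.046
G01 X99.853 Y169.991
G00 X34.081 Y163.033
M3 S497
G01 X85.285 Y163.033 F2089
G01 X85.285 Y79.208
G01 X34.081 Y79.208
G01 X34.081 Y163.033
M5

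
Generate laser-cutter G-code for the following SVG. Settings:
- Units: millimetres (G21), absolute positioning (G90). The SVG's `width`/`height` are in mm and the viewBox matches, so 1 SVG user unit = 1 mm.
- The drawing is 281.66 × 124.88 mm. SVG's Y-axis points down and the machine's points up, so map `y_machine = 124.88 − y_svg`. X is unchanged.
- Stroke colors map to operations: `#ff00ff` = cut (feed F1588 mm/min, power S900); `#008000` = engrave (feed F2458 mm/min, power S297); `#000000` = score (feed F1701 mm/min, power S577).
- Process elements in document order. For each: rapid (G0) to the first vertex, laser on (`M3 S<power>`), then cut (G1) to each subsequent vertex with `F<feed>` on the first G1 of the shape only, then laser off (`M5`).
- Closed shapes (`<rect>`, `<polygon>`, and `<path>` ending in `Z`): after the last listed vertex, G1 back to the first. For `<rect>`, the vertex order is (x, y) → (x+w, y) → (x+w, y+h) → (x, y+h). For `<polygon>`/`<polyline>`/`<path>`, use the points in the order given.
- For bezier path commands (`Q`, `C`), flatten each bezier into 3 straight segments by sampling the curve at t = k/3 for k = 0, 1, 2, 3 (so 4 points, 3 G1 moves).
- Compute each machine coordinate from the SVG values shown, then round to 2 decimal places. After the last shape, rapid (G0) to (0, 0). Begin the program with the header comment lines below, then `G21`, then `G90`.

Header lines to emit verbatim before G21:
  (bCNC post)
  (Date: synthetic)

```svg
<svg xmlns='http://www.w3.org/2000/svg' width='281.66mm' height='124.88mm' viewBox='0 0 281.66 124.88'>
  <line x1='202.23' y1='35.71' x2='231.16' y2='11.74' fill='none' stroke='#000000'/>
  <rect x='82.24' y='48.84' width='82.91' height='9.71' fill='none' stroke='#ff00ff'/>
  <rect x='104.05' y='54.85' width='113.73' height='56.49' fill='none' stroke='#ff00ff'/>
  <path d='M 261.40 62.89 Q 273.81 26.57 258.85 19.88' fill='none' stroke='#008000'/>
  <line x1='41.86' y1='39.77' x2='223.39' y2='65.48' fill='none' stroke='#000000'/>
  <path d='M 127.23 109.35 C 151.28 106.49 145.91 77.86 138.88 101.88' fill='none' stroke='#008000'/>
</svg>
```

viewBox `0 0 281.66 124.88` with mm width/height → 1 unit = 1 mm. Flip: y_m = 124.88 − y_svg.

**Shape 1** — `<line>` line segment, stroke `#000000` → score (S577, F1701). Machine vertices: (202.23,89.17) → (231.16,113.14). Open path.

**Shape 2** — `<rect>` rectangle, stroke `#ff00ff` → cut (S900, F1588). Machine vertices: (82.24,76.04) → (165.15,76.04) → (165.15,66.33) → (82.24,66.33) → (82.24,76.04). Closed: final G1 returns to the first vertex.

**Shape 3** — `<rect>` rectangle, stroke `#ff00ff` → cut (S900, F1588). Machine vertices: (104.05,70.03) → (217.78,70.03) → (217.78,13.54) → (104.05,13.54) → (104.05,70.03). Closed: final G1 returns to the first vertex.

**Shape 4** — `<path>` quadratic bezier, stroke `#008000` → engrave (S297, F2458). Control points (SVG): P0=(261.40,62.89), P1=(273.81,26.57), P2=(258.85,19.88); sampled at t=k/3. Machine vertices: (261.40,61.99) → (266.63,82.91) → (265.78,97.25) → (258.85,105.00). Open path.

**Shape 5** — `<line>` line segment, stroke `#000000` → score (S577, F1701). Machine vertices: (41.86,85.11) → (223.39,59.40). Open path.

**Shape 6** — `<path>` cubic bezier, stroke `#008000` → engrave (S297, F2458). Control points (SVG): P0=(127.23,109.35), P1=(151.28,106.49), P2=(145.91,77.86), P3=(138.88,101.88); sampled at t=k/3. Machine vertices: (127.23,15.53) → (142.50,24.08) → (144.33,32.37) → (138.88,23.00). Open path.

(bCNC post)
(Date: synthetic)
G21
G90
G0 X202.23 Y89.17
M3 S577
G1 X231.16 Y113.14 F1701
M5
G0 X82.24 Y76.04
M3 S900
G1 X165.15 Y76.04 F1588
G1 X165.15 Y66.33
G1 X82.24 Y66.33
G1 X82.24 Y76.04
M5
G0 X104.05 Y70.03
M3 S900
G1 X217.78 Y70.03 F1588
G1 X217.78 Y13.54
G1 X104.05 Y13.54
G1 X104.05 Y70.03
M5
G0 X261.40 Y61.99
M3 S297
G1 X266.63 Y82.91 F2458
G1 X265.78 Y97.25
G1 X258.85 Y105.00
M5
G0 X41.86 Y85.11
M3 S577
G1 X223.39 Y59.40 F1701
M5
G0 X127.23 Y15.53
M3 S297
G1 X142.50 Y24.08 F2458
G1 X144.33 Y32.37
G1 X138.88 Y23.00
M5
G0 X0.00 Y0.00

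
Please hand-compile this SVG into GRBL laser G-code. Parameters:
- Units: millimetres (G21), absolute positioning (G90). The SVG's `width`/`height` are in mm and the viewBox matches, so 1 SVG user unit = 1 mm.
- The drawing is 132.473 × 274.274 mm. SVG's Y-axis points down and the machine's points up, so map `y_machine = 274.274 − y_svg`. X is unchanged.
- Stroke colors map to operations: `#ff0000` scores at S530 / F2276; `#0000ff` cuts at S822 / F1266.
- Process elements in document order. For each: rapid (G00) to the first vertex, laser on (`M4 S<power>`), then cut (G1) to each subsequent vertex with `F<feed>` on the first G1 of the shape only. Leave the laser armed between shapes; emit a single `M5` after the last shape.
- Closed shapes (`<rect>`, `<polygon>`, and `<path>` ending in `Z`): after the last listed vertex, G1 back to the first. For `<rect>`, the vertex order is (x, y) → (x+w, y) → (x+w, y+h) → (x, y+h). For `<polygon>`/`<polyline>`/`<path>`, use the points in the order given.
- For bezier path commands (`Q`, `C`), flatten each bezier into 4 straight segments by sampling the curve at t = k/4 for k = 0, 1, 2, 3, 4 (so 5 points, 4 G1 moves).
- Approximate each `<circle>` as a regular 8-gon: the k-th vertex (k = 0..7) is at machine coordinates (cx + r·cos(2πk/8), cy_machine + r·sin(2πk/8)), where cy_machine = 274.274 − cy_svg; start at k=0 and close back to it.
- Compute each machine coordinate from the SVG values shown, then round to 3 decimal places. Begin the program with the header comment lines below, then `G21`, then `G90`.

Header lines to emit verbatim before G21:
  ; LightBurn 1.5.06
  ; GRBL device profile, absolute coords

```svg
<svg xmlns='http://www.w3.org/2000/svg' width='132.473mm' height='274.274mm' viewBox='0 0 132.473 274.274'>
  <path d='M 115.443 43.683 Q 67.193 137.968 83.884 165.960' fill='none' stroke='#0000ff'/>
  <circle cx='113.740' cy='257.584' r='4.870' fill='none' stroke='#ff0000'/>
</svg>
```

; LightBurn 1.5.06
; GRBL device profile, absolute coords
G21
G90
G00 X115.443 Y230.591
M4 S822
G1 X95.377 Y187.592 F1266
G1 X83.428 Y152.879
G1 X79.597 Y126.453
G1 X83.884 Y108.314
G00 X118.610 Y16.690
M4 S530
G1 X117.184 Y20.134 F2276
G1 X113.740 Y21.560
G1 X110.296 Y20.134
G1 X108.870 Y16.690
G1 X110.296 Y13.246
G1 X113.740 Y11.820
G1 X117.184 Y13.246
G1 X118.610 Y16.690
M5

viewBox `0 0 132.473 274.274` with mm width/height → 1 unit = 1 mm. Flip: y_m = 274.274 − y_svg.

**Shape 1** — `<path>` quadratic bezier, stroke `#0000ff` → cut (S822, F1266). Control points (SVG): P0=(115.443,43.683), P1=(67.193,137.968), P2=(83.884,165.960); sampled at t=k/4. Machine vertices: (115.443,230.591) → (95.377,187.592) → (83.428,152.879) → (79.597,126.453) → (83.884,108.314). Open path.

**Shape 2** — `<circle>` circle, stroke `#ff0000` → score (S530, F2276). Machine vertices: (118.610,16.690) → (117.184,20.134) → (113.740,21.560) → (110.296,20.134) → (108.870,16.690) → (110.296,13.246) → (113.740,11.820) → (117.184,13.246) → (118.610,16.690). Closed: final G1 returns to the first vertex.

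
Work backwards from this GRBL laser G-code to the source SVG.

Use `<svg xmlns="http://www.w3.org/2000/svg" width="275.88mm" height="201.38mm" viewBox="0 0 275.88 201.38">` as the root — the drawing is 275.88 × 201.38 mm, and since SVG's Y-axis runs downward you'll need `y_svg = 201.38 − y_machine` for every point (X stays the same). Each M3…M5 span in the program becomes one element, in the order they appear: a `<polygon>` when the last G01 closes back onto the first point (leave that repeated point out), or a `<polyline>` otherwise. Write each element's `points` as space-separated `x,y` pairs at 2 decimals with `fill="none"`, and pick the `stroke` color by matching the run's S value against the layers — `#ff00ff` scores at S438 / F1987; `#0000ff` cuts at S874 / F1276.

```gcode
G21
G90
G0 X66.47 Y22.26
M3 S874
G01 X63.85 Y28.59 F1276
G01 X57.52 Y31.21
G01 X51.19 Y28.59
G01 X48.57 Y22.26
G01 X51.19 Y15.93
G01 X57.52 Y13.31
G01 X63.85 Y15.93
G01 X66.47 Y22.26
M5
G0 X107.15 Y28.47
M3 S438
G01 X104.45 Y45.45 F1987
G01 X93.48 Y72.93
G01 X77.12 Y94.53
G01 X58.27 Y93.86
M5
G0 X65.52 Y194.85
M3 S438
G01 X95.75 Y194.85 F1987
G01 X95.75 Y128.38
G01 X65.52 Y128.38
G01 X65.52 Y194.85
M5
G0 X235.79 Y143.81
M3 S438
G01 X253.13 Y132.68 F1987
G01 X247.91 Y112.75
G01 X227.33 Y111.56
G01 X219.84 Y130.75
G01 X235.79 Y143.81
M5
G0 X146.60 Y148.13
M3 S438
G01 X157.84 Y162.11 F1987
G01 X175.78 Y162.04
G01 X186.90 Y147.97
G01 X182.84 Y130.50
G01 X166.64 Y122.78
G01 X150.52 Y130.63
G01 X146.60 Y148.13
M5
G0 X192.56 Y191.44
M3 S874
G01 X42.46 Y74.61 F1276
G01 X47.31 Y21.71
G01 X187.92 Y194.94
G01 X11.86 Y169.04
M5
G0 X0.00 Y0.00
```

Each laser-on run becomes one SVG element. Flip Y back into SVG space with y_svg = 201.38 − y_machine.

Run 1: power S874 maps to stroke `#0000ff` (cut). The run returns to its start, so emit a `<polygon>` with points (Y-flipped): 66.47,179.12 63.85,172.79 57.52,170.17 51.19,172.79 48.57,179.12 51.19,185.45 57.52,188.07 63.85,185.45.

Run 2: the run's S438 means `#ff00ff` (score). The run is open, so emit a `<polyline>` with points (Y-flipped): 107.15,172.91 104.45,155.93 93.48,128.45 77.12,106.85 58.27,107.52.

Run 3: power S438 maps to stroke `#ff00ff` (score). The run returns to its start, so emit a `<polygon>` with points (Y-flipped): 65.52,6.53 95.75,6.53 95.75,73.00 65.52,73.00.

Run 4: the run's S438 means `#ff00ff` (score). The run returns to its start, so emit a `<polygon>` with points (Y-flipped): 235.79,57.57 253.13,68.70 247.91,88.63 227.33,89.82 219.84,70.63.

Run 5: power S438 maps to stroke `#ff00ff` (score). The run returns to its start, so emit a `<polygon>` with points (Y-flipped): 146.60,53.25 157.84,39.27 175.78,39.34 186.90,53.41 182.84,70.88 166.64,78.60 150.52,70.75.

Run 6: power S874 maps to stroke `#0000ff` (cut). The run is open, so emit a `<polyline>` with points (Y-flipped): 192.56,9.94 42.46,126.77 47.31,179.67 187.92,6.44 11.86,32.34.

<svg xmlns="http://www.w3.org/2000/svg" width="275.88mm" height="201.38mm" viewBox="0 0 275.88 201.38">
  <polygon points="66.47,179.12 63.85,172.79 57.52,170.17 51.19,172.79 48.57,179.12 51.19,185.45 57.52,188.07 63.85,185.45" fill="none" stroke="#0000ff"/>
  <polyline points="107.15,172.91 104.45,155.93 93.48,128.45 77.12,106.85 58.27,107.52" fill="none" stroke="#ff00ff"/>
  <polygon points="65.52,6.53 95.75,6.53 95.75,73.00 65.52,73.00" fill="none" stroke="#ff00ff"/>
  <polygon points="235.79,57.57 253.13,68.70 247.91,88.63 227.33,89.82 219.84,70.63" fill="none" stroke="#ff00ff"/>
  <polygon points="146.60,53.25 157.84,39.27 175.78,39.34 186.90,53.41 182.84,70.88 166.64,78.60 150.52,70.75" fill="none" stroke="#ff00ff"/>
  <polyline points="192.56,9.94 42.46,126.77 47.31,179.67 187.92,6.44 11.86,32.34" fill="none" stroke="#0000ff"/>
</svg>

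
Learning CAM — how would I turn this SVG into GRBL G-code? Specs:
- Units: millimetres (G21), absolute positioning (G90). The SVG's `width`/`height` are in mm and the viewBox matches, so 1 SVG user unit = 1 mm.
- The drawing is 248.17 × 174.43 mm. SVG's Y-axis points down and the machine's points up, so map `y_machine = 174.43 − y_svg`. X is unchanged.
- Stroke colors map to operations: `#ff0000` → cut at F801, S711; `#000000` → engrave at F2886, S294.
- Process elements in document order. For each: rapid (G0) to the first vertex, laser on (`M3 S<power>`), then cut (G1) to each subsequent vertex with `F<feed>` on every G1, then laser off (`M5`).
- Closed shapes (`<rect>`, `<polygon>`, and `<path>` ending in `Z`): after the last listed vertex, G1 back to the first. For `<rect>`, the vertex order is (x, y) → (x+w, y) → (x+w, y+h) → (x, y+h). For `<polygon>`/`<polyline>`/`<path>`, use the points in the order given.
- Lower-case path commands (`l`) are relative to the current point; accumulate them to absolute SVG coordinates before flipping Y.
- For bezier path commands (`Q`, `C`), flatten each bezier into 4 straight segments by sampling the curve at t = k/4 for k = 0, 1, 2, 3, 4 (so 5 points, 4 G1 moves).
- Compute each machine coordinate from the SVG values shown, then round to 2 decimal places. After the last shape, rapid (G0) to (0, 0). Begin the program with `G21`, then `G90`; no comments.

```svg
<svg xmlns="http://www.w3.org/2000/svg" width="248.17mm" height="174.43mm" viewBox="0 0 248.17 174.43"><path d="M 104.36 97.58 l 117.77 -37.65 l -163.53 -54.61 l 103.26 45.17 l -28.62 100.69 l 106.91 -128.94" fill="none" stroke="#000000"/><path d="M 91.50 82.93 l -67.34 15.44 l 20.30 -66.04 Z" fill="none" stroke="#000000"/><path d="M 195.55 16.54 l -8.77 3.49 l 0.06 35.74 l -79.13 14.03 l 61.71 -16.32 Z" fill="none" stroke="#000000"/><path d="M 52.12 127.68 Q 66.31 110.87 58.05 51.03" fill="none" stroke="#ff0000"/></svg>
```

G21
G90
G0 X104.36 Y76.85
M3 S294
G1 X222.13 Y114.50 F2886
G1 X58.60 Y169.11 F2886
G1 X161.86 Y123.94 F2886
G1 X133.24 Y23.25 F2886
G1 X240.15 Y152.19 F2886
M5
G0 X91.50 Y91.50
M3 S294
G1 X24.16 Y76.06 F2886
G1 X44.46 Y142.10 F2886
G1 X91.50 Y91.50 F2886
M5
G0 X195.55 Y157.89
M3 S294
G1 X186.78 Y154.40 F2886
G1 X186.84 Y118.66 F2886
G1 X107.71 Y104.63 F2886
G1 X169.42 Y120.95 F2886
G1 X195.55 Y157.89 F2886
M5
G0 X52.12 Y46.75
M3 S711
G1 X57.81 Y57.84 F801
G1 X60.70 Y74.32 F801
G1 X60.78 Y96.17 F801
G1 X58.05 Y123.40 F801
M5
G0 X0.00 Y0.00

1 u = 1 mm; y_m = 174.43 − y.

[1] `<path>` open polyline, #000000→engrave S294 F2886: (104.36,76.85) → (222.13,114.50) → (58.60,169.11) → (161.86,123.94) → (133.24,23.25) → (240.15,152.19)

[2] `<path>` regular polygon, #000000→engrave S294 F2886: (91.50,91.50) → (24.16,76.06) → (44.46,142.10) → (91.50,91.50) (closed)

[3] `<path>` closed polygon, #000000→engrave S294 F2886: (195.55,157.89) → (186.78,154.40) → (186.84,118.66) → (107.71,104.63) → (169.42,120.95) → (195.55,157.89) (closed)

[4] `<path>` quadratic bezier, #ff0000→cut S711 F801: (52.12,46.75) → (57.81,57.84) → (60.70,74.32) → (60.78,96.17) → (58.05,123.40)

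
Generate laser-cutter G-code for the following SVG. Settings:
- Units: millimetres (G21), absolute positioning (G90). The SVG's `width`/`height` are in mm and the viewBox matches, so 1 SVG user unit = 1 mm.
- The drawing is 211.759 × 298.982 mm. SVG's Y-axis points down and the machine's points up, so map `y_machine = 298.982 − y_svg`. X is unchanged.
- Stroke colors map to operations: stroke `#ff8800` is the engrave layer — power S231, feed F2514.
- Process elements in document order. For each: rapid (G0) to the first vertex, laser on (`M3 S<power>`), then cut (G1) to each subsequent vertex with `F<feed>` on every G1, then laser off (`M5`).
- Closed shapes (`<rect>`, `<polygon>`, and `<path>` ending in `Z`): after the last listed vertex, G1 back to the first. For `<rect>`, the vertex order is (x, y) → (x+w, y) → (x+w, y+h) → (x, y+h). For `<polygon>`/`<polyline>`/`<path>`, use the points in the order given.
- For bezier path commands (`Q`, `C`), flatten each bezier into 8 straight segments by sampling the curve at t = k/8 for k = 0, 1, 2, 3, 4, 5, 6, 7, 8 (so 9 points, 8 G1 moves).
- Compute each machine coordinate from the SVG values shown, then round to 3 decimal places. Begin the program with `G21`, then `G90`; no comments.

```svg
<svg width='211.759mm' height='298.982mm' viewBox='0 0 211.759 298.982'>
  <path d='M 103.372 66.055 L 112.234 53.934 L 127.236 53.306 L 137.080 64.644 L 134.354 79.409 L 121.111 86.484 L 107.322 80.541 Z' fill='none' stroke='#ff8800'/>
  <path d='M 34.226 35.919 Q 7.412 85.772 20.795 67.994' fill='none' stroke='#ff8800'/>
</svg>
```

G21
G90
G0 X103.372 Y232.927
M3 S231
G1 X112.234 Y245.048 F2514
G1 X127.236 Y245.676 F2514
G1 X137.080 Y234.338 F2514
G1 X134.354 Y219.573 F2514
G1 X121.111 Y212.498 F2514
G1 X107.322 Y218.441 F2514
G1 X103.372 Y232.927 F2514
M5
G0 X34.226 Y263.063
M3 S231
G1 X28.151 Y251.656 F2514
G1 X23.331 Y242.363 F2514
G1 X19.768 Y235.184 F2514
G1 X17.461 Y230.118 F2514
G1 X16.410 Y227.165 F2514
G1 X16.616 Y226.326 F2514
G1 X18.077 Y227.600 F2514
G1 X20.795 Y230.988 F2514
M5

Since the viewBox matches the mm dimensions, user units are millimetres directly. The only transform is the Y-flip y_m = 298.982 − y_svg.

Shape 1 is a regular polygon drawn with `<path>`. Its stroke #ff8800 means engrave at S231, F2514. After flipping Y the toolpath is (103.372,232.927) → (112.234,245.048) → (127.236,245.676) → (137.080,234.338) → (134.354,219.573) → (121.111,212.498) → (107.322,218.441) → (103.372,232.927), returning to the start.

Shape 2 is a quadratic bezier drawn with `<path>`. Its stroke #ff8800 means engrave at S231, F2514. After flipping Y the toolpath is (34.226,263.063) → (28.151,251.656) → (23.331,242.363) → (19.768,235.184) → (17.461,230.118) → (16.410,227.165) → (16.616,226.326) → (18.077,227.600) → (20.795,230.988).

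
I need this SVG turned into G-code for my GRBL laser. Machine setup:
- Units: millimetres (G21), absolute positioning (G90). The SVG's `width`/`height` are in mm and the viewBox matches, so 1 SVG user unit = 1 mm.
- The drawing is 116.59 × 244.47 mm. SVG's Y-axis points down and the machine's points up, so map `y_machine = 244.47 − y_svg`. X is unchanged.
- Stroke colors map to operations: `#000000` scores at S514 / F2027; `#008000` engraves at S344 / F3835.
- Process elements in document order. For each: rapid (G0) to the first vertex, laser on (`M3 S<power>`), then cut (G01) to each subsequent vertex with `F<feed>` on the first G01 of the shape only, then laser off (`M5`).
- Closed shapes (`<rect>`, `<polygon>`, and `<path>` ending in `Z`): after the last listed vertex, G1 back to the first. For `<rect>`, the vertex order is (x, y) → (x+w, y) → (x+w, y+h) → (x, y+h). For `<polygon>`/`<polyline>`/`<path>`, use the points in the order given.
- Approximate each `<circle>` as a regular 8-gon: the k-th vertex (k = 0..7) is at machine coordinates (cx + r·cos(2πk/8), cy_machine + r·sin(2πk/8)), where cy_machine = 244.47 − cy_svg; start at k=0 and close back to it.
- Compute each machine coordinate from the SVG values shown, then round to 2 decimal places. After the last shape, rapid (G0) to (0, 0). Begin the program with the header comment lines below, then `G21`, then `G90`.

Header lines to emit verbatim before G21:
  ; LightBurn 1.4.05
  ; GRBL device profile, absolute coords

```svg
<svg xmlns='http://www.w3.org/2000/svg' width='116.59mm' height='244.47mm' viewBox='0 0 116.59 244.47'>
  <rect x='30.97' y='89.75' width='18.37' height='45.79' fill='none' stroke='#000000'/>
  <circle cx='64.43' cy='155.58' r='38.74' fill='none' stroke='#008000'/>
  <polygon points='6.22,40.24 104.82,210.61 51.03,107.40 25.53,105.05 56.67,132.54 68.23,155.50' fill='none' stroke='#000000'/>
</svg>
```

; LightBurn 1.4.05
; GRBL device profile, absolute coords
G21
G90
G0 X30.97 Y154.72
M3 S514
G01 X49.34 Y154.72 F2027
G01 X49.34 Y108.93
G01 X30.97 Y108.93
G01 X30.97 Y154.72
M5
G0 X103.17 Y88.89
M3 S344
G01 X91.82 Y116.28 F3835
G01 X64.43 Y127.63
G01 X37.04 Y116.28
G01 X25.69 Y88.89
G01 X37.04 Y61.50
G01 X64.43 Y50.15
G01 X91.82 Y61.50
G01 X103.17 Y88.89
M5
G0 X6.22 Y204.23
M3 S514
G01 X104.82 Y33.86 F2027
G01 X51.03 Y137.07
G01 X25.53 Y139.42
G01 X56.67 Y111.93
G01 X68.23 Y88.97
G01 X6.22 Y204.23
M5
G0 X0.00 Y0.00

Since the viewBox matches the mm dimensions, user units are millimetres directly. The only transform is the Y-flip y_m = 244.47 − y_svg.

Shape 1 is a rectangle drawn with `<rect>`. Its stroke #000000 means score at S514, F2027. After flipping Y the toolpath is (30.97,154.72) → (49.34,154.72) → (49.34,108.93) → (30.97,108.93) → (30.97,154.72), returning to the start.

Shape 2 is a circle drawn with `<circle>`. Its stroke #008000 means engrave at S344, F3835. After flipping Y the toolpath is (103.17,88.89) → (91.82,116.28) → (64.43,127.63) → (37.04,116.28) → (25.69,88.89) → (37.04,61.50) → (64.43,50.15) → (91.82,61.50) → (103.17,88.89), returning to the start.

Shape 3 is a closed polygon drawn with `<polygon>`. Its stroke #000000 means score at S514, F2027. After flipping Y the toolpath is (6.22,204.23) → (104.82,33.86) → (51.03,137.07) → (25.53,139.42) → (56.67,111.93) → (68.23,88.97) → (6.22,204.23), returning to the start.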